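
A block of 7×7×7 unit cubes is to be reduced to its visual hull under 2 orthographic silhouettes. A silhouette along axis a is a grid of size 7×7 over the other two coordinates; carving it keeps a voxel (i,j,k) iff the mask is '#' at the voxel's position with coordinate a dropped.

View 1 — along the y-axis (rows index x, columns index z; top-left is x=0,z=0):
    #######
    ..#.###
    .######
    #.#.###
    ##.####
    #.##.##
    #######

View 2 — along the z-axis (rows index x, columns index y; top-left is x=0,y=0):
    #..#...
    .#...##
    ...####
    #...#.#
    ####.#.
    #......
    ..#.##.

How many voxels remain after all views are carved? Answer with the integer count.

remaining voxels: 121

initial block: 7^3 = 343
step 1: project along y, AND mask (40/49) → |grid| = 280
step 2: project along z, AND mask (21/49) → |grid| = 121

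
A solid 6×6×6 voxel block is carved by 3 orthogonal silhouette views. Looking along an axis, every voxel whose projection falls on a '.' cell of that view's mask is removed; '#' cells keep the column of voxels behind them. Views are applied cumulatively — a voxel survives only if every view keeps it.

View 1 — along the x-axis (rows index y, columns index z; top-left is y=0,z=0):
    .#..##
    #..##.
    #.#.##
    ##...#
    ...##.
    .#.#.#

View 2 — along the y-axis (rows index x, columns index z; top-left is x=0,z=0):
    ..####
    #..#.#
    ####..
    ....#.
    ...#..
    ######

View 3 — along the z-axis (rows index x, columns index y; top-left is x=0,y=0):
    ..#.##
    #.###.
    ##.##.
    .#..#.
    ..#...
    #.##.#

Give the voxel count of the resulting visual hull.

remaining voxels: 34

before carving: 216 voxels (6×6×6)
V1 x: intersect with YZ mask (18 set) -- 108 left
V2 y: intersect with XZ mask (19 set) -- 57 left
V3 z: intersect with XY mask (18 set) -- 34 left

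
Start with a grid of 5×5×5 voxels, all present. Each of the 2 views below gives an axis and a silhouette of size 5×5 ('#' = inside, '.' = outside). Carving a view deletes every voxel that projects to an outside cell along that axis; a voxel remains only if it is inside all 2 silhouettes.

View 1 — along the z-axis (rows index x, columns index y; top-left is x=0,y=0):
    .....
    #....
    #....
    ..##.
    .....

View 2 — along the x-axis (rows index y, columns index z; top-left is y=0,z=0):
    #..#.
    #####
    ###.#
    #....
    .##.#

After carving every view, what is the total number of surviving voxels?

voxel count = 9

start: 5×5×5 = 125 voxels
[1] z-view keeps 4 columns → grid now 20
[2] x-view keeps 15 columns → grid now 9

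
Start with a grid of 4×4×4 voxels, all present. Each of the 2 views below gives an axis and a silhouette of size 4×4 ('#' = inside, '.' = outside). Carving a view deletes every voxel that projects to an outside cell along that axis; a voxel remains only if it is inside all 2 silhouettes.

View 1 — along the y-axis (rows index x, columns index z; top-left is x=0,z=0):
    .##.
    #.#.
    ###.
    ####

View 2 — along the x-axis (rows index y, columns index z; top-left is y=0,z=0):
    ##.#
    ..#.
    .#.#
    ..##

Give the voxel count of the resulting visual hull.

|visual hull| = 20

start: 4×4×4 = 64 voxels
  1. axis=1 (XZ plane), |mask|=11  ⇒  voxels=44
  2. axis=0 (YZ plane), |mask|=8  ⇒  voxels=20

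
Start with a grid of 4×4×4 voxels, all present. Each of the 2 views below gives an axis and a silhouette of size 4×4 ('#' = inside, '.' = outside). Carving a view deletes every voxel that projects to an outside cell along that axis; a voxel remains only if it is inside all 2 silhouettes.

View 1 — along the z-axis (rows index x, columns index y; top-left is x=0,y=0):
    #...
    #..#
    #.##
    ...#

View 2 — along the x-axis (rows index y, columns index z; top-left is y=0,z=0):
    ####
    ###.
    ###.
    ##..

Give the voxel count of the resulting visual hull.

21 voxels

before carving: 64 voxels (4×4×4)
carve view 1 (along z, XY-mask fill 7/16): 28 voxels remain
carve view 2 (along x, YZ-mask fill 12/16): 21 voxels remain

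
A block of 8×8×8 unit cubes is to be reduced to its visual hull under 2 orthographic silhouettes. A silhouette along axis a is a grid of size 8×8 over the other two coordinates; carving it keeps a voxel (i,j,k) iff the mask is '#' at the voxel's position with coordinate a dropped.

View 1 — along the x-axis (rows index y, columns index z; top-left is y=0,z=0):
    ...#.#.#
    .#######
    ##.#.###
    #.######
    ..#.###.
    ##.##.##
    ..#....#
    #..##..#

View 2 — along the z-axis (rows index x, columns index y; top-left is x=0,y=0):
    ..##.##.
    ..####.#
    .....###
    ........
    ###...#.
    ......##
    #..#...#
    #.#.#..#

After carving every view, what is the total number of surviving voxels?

|visual hull| = 115

initial block: 8^3 = 512
after view 1 [x-axis, 39 of 64 cells solid] → remaining = 312
after view 2 [z-axis, 25 of 64 cells solid] → remaining = 115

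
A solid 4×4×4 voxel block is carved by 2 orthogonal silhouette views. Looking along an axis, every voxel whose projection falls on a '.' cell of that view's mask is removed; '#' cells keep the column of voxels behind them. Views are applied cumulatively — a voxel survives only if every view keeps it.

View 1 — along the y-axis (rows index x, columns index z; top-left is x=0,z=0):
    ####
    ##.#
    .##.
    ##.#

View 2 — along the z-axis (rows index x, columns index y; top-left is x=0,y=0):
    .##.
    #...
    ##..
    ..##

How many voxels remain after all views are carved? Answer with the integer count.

full grid |V| = 64
  1. axis=1 (XZ plane), |mask|=12  ⇒  voxels=48
  2. axis=2 (XY plane), |mask|=7  ⇒  voxels=21

voxel count = 21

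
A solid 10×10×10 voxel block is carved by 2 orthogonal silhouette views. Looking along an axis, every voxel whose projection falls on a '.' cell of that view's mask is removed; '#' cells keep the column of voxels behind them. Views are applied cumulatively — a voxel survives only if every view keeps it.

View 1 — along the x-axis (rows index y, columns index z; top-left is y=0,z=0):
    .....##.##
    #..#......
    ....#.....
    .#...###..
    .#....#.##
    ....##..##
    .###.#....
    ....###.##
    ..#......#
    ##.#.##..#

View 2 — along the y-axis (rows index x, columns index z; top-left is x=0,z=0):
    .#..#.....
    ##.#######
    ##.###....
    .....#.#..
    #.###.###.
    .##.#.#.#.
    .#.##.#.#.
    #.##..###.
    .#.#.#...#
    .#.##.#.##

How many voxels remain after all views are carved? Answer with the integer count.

184 voxels

start: 10×10×10 = 1000 voxels
after view 1 [x-axis, 36 of 100 cells solid] → remaining = 360
after view 2 [y-axis, 51 of 100 cells solid] → remaining = 184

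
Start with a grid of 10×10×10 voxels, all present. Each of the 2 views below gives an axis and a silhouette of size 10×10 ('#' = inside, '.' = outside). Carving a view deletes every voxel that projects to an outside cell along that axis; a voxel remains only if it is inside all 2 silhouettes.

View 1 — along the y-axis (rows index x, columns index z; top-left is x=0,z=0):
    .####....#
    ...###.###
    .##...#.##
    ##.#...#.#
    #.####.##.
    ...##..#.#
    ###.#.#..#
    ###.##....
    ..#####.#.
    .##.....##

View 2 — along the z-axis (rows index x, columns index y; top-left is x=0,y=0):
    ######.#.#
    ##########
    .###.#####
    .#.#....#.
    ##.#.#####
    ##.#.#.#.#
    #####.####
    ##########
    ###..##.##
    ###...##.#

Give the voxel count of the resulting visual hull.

full grid |V| = 1000
  1. axis=1 (XZ plane), |mask|=53  ⇒  voxels=530
  2. axis=2 (XY plane), |mask|=75  ⇒  voxels=405

|visual hull| = 405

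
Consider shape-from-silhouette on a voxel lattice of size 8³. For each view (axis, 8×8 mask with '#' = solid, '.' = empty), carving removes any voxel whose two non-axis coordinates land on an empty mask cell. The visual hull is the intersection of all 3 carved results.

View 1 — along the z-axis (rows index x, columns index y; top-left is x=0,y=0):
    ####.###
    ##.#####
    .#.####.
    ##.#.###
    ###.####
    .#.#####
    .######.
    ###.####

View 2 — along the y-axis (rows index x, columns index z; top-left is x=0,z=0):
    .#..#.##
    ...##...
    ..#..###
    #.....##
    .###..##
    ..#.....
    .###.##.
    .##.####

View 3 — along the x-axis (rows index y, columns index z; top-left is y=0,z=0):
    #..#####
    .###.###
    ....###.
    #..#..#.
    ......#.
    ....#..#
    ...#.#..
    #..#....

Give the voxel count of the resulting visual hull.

start: 8×8×8 = 512 voxels
  1. axis=2 (XY plane), |mask|=51  ⇒  voxels=408
  2. axis=1 (XZ plane), |mask|=30  ⇒  voxels=193
  3. axis=0 (YZ plane), |mask|=25  ⇒  voxels=77

voxel count = 77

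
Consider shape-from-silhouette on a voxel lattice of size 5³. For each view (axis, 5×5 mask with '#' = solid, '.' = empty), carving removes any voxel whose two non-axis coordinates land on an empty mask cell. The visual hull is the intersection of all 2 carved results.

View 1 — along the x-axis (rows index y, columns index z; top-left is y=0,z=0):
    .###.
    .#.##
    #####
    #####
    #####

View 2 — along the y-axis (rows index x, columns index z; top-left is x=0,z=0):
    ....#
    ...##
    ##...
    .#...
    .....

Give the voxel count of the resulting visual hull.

remaining voxels: 26

before carving: 125 voxels (5×5×5)
[1] x-view keeps 21 columns → grid now 105
[2] y-view keeps 6 columns → grid now 26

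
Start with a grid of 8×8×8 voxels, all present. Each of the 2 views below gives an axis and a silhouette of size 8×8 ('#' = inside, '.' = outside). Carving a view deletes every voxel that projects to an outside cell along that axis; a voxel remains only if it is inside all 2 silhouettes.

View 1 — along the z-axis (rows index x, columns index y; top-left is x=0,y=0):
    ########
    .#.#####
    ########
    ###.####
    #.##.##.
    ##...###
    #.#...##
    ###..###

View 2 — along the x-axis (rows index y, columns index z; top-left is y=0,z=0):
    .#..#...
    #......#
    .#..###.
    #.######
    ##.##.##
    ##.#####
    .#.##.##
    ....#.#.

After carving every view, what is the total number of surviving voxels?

voxel count = 205

initial block: 8^3 = 512
[1] z-view keeps 49 columns → grid now 392
[2] x-view keeps 35 columns → grid now 205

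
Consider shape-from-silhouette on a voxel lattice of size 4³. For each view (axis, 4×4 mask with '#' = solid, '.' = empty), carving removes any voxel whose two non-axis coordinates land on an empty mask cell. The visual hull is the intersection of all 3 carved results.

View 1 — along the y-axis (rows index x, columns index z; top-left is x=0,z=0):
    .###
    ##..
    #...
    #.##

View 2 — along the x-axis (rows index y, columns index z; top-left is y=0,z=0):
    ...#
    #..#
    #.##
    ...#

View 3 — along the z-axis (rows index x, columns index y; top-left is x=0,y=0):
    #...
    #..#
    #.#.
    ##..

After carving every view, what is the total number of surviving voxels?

|visual hull| = 5

start: 4×4×4 = 64 voxels
V1 y: intersect with XZ mask (9 set) -- 36 left
V2 x: intersect with YZ mask (7 set) -- 16 left
V3 z: intersect with XY mask (7 set) -- 5 left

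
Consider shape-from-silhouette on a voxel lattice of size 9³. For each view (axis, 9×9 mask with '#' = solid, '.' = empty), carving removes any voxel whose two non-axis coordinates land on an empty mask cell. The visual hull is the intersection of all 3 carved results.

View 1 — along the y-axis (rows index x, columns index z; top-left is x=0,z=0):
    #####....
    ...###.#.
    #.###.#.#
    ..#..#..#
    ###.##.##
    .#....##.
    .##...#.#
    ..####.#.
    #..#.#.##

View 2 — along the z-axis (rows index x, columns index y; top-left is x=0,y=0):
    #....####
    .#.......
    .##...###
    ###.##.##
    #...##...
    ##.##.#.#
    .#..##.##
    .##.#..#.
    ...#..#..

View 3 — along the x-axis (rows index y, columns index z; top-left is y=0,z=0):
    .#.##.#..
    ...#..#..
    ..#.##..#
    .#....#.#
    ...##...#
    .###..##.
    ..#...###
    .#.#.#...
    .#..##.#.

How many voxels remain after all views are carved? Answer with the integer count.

before carving: 729 voxels (9×9×9)
  1. axis=1 (XZ plane), |mask|=42  ⇒  voxels=378
  2. axis=2 (XY plane), |mask|=38  ⇒  voxels=169
  3. axis=0 (YZ plane), |mask|=32  ⇒  voxels=63

|visual hull| = 63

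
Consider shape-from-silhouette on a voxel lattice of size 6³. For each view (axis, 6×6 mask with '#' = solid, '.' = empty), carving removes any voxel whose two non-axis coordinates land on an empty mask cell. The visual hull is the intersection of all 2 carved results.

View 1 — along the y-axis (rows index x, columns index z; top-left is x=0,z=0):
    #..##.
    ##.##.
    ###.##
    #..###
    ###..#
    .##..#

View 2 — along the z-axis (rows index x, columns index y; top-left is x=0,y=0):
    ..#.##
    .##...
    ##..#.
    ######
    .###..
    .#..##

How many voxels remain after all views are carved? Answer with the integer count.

77 voxels

initial block: 6^3 = 216
  1. axis=1 (XZ plane), |mask|=23  ⇒  voxels=138
  2. axis=2 (XY plane), |mask|=20  ⇒  voxels=77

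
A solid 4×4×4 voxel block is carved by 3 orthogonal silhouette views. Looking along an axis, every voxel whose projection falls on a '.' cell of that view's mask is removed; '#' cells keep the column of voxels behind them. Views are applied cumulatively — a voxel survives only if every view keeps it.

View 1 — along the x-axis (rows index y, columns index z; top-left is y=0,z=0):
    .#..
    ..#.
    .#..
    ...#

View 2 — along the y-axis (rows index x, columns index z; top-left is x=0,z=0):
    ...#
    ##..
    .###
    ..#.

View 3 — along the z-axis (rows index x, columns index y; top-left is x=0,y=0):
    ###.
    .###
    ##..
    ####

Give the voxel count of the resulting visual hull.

remaining voxels: 4

initial block: 4^3 = 64
V1 x: intersect with YZ mask (4 set) -- 16 left
V2 y: intersect with XZ mask (7 set) -- 8 left
V3 z: intersect with XY mask (12 set) -- 4 left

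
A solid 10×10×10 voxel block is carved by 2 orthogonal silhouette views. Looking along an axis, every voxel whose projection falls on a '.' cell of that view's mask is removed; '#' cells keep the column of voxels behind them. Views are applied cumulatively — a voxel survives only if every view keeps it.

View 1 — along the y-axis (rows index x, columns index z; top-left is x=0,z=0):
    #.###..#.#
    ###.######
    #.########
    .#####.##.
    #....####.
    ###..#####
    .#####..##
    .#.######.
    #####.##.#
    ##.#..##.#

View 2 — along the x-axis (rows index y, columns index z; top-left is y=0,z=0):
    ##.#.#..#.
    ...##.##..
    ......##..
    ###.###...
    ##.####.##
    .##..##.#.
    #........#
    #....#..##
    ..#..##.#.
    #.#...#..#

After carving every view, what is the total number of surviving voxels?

|visual hull| = 312

before carving: 1000 voxels (10×10×10)
[1] y-view keeps 72 columns → grid now 720
[2] x-view keeps 44 columns → grid now 312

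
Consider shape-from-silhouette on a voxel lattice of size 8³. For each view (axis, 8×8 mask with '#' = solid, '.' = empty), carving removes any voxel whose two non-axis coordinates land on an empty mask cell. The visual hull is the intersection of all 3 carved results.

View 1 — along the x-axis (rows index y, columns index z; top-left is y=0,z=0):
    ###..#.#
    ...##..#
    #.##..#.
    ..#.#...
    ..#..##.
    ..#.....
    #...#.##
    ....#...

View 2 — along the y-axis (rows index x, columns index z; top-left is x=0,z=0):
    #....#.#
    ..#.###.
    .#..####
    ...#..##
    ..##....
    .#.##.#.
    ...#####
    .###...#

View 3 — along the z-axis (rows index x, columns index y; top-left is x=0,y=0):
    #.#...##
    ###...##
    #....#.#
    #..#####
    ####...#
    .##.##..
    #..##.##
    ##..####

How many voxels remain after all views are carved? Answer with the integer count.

full grid |V| = 512
[1] x-view keeps 23 columns → grid now 184
[2] y-view keeps 30 columns → grid now 85
[3] z-view keeps 38 columns → grid now 49

|visual hull| = 49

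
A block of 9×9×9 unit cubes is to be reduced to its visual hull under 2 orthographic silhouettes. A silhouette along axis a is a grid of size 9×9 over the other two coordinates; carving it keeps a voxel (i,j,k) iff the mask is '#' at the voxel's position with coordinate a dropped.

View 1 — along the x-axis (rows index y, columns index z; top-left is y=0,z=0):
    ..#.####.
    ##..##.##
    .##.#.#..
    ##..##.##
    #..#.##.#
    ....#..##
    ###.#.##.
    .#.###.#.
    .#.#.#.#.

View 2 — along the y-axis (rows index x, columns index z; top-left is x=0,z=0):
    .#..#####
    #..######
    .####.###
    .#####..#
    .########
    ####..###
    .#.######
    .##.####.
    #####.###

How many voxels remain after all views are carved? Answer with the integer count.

before carving: 729 voxels (9×9×9)
step 1: project along x, AND mask (44/81) → |grid| = 396
step 2: project along y, AND mask (62/81) → |grid| = 311

remaining voxels: 311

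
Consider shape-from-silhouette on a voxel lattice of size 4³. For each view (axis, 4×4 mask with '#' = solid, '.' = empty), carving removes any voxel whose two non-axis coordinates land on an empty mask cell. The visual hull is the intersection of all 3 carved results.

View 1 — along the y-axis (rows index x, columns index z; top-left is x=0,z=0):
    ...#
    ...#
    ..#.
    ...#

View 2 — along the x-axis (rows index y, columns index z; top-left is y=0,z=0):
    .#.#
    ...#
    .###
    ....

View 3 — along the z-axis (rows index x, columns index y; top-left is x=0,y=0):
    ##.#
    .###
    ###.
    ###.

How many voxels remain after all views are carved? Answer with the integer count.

start: 4×4×4 = 64 voxels
carve view 1 (along y, XZ-mask fill 4/16): 16 voxels remain
carve view 2 (along x, YZ-mask fill 6/16): 10 voxels remain
carve view 3 (along z, XY-mask fill 12/16): 8 voxels remain

|visual hull| = 8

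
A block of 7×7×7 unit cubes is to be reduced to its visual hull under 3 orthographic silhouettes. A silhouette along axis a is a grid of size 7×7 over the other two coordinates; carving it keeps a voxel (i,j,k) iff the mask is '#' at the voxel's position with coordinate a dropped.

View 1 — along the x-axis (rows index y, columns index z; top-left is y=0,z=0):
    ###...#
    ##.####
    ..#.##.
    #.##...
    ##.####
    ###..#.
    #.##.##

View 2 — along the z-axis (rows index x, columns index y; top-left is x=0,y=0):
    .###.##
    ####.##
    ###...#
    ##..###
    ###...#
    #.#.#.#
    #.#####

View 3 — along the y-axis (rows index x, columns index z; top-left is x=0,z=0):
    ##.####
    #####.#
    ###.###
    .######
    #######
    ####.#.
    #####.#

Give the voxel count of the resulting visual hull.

initial block: 7^3 = 343
  1. axis=0 (YZ plane), |mask|=31  ⇒  voxels=217
  2. axis=2 (XY plane), |mask|=34  ⇒  voxels=150
  3. axis=1 (XZ plane), |mask|=42  ⇒  voxels=126

126 voxels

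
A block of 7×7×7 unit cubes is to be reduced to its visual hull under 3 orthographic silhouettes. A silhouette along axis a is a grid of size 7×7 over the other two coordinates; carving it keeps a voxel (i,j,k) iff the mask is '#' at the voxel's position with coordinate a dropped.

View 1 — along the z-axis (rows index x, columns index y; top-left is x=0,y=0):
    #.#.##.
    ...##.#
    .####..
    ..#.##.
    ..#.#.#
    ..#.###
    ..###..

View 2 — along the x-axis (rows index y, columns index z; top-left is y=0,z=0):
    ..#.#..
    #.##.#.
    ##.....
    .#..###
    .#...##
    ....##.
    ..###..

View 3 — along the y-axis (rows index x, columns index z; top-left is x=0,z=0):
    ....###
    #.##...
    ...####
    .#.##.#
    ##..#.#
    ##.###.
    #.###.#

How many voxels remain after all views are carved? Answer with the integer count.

full grid |V| = 343
V1 z: intersect with XY mask (24 set) -- 168 left
V2 x: intersect with YZ mask (20 set) -- 66 left
V3 y: intersect with XZ mask (28 set) -- 35 left

35 voxels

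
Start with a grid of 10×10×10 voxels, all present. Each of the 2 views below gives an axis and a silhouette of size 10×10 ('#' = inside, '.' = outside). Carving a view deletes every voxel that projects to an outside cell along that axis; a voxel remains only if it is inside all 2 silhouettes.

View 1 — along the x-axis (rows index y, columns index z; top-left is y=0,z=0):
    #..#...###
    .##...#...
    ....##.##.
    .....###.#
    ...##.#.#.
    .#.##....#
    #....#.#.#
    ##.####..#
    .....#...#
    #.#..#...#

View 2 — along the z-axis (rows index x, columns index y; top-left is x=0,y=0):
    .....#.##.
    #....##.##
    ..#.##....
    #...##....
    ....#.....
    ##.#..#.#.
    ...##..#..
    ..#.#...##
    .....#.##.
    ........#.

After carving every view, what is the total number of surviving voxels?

|visual hull| = 123

before carving: 1000 voxels (10×10×10)
carve view 1 (along x, YZ-mask fill 41/100): 410 voxels remain
carve view 2 (along z, XY-mask fill 31/100): 123 voxels remain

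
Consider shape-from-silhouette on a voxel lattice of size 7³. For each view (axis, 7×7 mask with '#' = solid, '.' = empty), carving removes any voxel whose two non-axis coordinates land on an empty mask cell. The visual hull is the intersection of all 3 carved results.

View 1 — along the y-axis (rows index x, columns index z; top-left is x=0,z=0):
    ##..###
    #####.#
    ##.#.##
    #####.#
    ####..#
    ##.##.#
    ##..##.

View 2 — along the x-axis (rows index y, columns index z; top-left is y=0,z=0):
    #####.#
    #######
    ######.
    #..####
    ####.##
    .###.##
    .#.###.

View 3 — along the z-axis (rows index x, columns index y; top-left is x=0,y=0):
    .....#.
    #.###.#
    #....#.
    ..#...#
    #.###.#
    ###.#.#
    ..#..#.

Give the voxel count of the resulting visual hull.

initial block: 7^3 = 343
[1] y-view keeps 36 columns → grid now 252
[2] x-view keeps 39 columns → grid now 200
[3] z-view keeps 22 columns → grid now 88

remaining voxels: 88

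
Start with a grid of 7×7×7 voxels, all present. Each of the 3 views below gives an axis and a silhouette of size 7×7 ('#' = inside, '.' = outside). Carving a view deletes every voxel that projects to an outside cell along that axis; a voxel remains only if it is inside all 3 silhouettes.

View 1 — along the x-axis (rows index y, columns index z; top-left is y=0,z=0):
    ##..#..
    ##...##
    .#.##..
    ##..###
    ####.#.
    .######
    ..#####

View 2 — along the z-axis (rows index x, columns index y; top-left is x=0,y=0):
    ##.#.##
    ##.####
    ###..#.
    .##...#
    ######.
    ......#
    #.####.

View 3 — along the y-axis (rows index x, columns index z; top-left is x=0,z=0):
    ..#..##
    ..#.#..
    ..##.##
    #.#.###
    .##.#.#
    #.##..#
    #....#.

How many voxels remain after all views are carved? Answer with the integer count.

56 voxels

start: 7×7×7 = 343 voxels
step 1: project along x, AND mask (31/49) → |grid| = 217
step 2: project along z, AND mask (30/49) → |grid| = 132
step 3: project along y, AND mask (24/49) → |grid| = 56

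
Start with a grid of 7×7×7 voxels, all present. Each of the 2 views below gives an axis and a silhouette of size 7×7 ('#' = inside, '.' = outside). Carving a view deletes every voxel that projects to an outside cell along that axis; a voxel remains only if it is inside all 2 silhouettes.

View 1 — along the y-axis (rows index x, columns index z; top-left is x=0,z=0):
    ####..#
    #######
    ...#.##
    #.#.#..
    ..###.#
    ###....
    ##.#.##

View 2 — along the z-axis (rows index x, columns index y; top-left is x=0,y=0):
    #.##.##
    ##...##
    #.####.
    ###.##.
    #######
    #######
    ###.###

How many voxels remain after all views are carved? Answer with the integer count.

remaining voxels: 162

full grid |V| = 343
step 1: project along y, AND mask (30/49) → |grid| = 210
step 2: project along z, AND mask (39/49) → |grid| = 162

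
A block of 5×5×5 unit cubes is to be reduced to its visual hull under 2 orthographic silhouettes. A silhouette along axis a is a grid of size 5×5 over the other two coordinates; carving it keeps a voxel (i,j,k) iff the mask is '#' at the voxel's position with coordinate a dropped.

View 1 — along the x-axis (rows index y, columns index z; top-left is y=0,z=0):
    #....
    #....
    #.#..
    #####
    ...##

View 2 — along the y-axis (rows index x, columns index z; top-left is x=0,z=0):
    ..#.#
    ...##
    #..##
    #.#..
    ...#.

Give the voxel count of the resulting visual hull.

full grid |V| = 125
step 1: project along x, AND mask (11/25) → |grid| = 55
step 2: project along y, AND mask (10/25) → |grid| = 24

24 voxels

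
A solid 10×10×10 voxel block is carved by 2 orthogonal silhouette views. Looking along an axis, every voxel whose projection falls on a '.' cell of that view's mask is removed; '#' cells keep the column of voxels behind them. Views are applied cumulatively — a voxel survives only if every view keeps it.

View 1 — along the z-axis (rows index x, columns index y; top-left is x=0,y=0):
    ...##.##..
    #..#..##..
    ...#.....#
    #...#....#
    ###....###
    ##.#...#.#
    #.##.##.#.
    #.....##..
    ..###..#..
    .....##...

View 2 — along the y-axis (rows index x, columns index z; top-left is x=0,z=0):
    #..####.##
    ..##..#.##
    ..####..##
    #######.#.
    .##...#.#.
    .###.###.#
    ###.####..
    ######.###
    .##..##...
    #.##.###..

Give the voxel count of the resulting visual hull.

initial block: 10^3 = 1000
[1] z-view keeps 39 columns → grid now 390
[2] y-view keeps 63 columns → grid now 240

remaining voxels: 240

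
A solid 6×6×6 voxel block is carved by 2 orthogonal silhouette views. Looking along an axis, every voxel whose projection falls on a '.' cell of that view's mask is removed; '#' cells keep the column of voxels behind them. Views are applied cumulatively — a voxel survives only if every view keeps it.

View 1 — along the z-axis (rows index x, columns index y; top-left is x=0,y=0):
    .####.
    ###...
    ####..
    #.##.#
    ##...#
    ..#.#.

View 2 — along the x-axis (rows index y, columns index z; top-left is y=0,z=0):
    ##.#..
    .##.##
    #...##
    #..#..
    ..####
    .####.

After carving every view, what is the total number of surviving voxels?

|visual hull| = 65

full grid |V| = 216
[1] z-view keeps 20 columns → grid now 120
[2] x-view keeps 20 columns → grid now 65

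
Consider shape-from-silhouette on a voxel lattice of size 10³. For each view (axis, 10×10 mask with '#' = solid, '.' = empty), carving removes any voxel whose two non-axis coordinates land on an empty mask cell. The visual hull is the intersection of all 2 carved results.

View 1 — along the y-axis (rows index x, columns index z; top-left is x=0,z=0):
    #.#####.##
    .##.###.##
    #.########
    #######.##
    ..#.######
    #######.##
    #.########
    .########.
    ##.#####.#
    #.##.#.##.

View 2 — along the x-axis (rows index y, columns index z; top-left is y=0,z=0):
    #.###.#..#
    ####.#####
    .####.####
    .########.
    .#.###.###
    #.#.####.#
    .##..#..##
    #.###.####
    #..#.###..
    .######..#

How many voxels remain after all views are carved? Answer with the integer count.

|visual hull| = 566

start: 10×10×10 = 1000 voxels
[1] y-view keeps 80 columns → grid now 800
[2] x-view keeps 70 columns → grid now 566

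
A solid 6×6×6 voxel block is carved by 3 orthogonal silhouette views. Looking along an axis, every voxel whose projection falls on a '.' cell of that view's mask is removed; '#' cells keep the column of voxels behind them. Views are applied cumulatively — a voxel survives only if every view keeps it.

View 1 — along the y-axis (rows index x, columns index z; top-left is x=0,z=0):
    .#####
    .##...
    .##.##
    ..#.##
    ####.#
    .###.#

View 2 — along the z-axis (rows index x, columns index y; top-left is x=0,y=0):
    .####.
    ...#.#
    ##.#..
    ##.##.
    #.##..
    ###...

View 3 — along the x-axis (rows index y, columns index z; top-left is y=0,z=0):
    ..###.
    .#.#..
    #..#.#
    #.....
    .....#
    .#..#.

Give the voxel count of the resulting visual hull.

start: 6×6×6 = 216 voxels
[1] y-view keeps 23 columns → grid now 138
[2] z-view keeps 19 columns → grid now 75
[3] x-view keeps 12 columns → grid now 24

24 voxels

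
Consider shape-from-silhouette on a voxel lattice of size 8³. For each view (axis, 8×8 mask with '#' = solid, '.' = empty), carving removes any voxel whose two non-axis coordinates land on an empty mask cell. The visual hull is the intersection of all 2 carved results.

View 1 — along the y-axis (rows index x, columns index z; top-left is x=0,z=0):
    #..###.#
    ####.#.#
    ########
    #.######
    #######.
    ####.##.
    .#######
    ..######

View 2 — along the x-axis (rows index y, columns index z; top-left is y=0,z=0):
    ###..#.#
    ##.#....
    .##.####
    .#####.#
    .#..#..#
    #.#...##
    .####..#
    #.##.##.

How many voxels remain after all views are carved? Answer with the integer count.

initial block: 8^3 = 512
carve view 1 (along y, XZ-mask fill 52/64): 416 voxels remain
carve view 2 (along x, YZ-mask fill 37/64): 238 voxels remain

238 voxels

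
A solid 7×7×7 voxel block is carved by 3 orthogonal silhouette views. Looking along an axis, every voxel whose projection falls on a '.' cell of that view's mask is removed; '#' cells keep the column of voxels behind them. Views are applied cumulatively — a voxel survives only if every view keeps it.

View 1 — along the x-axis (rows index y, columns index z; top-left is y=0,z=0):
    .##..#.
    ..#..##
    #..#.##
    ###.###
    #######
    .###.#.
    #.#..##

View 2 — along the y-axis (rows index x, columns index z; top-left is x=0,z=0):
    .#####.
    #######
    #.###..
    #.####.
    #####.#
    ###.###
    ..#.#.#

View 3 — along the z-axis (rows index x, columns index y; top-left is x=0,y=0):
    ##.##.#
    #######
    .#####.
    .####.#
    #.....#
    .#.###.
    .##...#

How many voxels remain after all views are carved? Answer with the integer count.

before carving: 343 voxels (7×7×7)
[1] x-view keeps 31 columns → grid now 217
[2] y-view keeps 36 columns → grid now 155
[3] z-view keeps 31 columns → grid now 104

104 voxels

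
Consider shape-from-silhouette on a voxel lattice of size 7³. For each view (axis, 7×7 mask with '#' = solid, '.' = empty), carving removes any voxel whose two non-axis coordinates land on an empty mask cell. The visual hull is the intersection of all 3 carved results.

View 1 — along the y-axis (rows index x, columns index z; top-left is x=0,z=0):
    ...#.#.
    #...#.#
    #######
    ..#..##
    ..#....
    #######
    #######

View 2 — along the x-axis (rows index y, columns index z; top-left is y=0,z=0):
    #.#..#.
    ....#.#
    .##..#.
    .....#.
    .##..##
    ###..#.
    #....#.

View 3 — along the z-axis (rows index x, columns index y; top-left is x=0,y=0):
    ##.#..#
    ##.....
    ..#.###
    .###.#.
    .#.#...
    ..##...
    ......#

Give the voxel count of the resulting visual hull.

full grid |V| = 343
  1. axis=1 (XZ plane), |mask|=30  ⇒  voxels=210
  2. axis=0 (YZ plane), |mask|=19  ⇒  voxels=85
  3. axis=2 (XY plane), |mask|=19  ⇒  voxels=31

voxel count = 31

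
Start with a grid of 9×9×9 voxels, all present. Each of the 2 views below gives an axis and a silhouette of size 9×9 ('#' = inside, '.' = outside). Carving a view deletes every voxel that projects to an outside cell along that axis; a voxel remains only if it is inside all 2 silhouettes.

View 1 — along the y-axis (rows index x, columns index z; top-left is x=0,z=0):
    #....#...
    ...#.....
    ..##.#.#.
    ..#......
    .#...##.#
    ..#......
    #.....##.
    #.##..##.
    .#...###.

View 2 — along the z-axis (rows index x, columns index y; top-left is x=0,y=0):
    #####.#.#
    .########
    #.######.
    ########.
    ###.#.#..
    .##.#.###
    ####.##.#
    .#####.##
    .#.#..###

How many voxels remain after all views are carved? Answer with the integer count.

160 voxels

before carving: 729 voxels (9×9×9)
  1. axis=1 (XZ plane), |mask|=25  ⇒  voxels=225
  2. axis=2 (XY plane), |mask|=60  ⇒  voxels=160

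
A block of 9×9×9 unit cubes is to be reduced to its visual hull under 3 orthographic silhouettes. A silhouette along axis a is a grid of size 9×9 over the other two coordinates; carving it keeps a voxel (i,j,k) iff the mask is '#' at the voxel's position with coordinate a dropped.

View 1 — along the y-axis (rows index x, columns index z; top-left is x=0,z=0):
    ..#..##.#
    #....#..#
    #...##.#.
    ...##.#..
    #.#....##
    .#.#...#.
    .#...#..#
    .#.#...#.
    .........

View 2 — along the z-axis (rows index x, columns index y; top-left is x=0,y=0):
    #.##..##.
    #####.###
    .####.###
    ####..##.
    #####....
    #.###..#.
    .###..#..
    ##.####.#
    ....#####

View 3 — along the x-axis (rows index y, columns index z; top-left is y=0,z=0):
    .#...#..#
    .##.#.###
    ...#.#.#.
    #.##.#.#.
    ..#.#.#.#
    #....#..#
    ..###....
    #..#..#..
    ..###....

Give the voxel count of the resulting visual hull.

voxel count = 61

start: 9×9×9 = 729 voxels
step 1: project along y, AND mask (27/81) → |grid| = 243
step 2: project along z, AND mask (52/81) → |grid| = 158
step 3: project along x, AND mask (33/81) → |grid| = 61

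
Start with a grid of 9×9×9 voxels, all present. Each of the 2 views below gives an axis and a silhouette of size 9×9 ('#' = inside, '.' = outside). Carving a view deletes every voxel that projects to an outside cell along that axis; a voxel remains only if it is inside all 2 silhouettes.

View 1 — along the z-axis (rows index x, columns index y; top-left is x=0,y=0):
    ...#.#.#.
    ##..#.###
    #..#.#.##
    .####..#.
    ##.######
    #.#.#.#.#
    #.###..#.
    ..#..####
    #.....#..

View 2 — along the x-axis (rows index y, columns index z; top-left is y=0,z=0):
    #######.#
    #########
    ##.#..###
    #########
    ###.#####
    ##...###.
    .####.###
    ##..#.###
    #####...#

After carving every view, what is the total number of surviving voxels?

voxel count = 311

initial block: 9^3 = 729
carve view 1 (along z, XY-mask fill 44/81): 396 voxels remain
carve view 2 (along x, YZ-mask fill 64/81): 311 voxels remain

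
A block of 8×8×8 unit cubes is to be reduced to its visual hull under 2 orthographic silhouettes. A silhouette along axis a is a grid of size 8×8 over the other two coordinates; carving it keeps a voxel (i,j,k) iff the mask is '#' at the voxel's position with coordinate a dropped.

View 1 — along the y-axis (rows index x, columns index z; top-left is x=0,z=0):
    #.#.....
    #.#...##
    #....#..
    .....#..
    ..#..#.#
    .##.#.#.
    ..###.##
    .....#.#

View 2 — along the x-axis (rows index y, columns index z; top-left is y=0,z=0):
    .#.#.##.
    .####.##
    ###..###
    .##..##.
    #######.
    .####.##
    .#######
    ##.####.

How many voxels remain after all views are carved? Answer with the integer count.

|visual hull| = 127

full grid |V| = 512
V1 y: intersect with XZ mask (23 set) -- 184 left
V2 x: intersect with YZ mask (46 set) -- 127 left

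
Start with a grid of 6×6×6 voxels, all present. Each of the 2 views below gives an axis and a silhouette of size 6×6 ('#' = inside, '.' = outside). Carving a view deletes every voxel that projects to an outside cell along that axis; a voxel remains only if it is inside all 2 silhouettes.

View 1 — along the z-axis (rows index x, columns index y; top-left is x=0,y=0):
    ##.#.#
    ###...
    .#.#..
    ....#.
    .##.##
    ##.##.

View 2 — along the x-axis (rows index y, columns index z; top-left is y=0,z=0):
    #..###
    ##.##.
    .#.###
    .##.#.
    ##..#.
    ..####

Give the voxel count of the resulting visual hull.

voxel count = 66

initial block: 6^3 = 216
after view 1 [z-axis, 18 of 36 cells solid] → remaining = 108
after view 2 [x-axis, 22 of 36 cells solid] → remaining = 66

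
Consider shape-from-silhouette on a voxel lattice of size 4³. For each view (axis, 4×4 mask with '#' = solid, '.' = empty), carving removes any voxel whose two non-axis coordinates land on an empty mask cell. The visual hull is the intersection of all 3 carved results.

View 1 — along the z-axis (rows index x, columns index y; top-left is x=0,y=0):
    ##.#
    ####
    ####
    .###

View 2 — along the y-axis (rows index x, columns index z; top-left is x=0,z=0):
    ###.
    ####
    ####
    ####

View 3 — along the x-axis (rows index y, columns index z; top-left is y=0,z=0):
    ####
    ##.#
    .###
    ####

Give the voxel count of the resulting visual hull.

voxel count = 46

before carving: 64 voxels (4×4×4)
V1 z: intersect with XY mask (14 set) -- 56 left
V2 y: intersect with XZ mask (15 set) -- 53 left
V3 x: intersect with YZ mask (14 set) -- 46 left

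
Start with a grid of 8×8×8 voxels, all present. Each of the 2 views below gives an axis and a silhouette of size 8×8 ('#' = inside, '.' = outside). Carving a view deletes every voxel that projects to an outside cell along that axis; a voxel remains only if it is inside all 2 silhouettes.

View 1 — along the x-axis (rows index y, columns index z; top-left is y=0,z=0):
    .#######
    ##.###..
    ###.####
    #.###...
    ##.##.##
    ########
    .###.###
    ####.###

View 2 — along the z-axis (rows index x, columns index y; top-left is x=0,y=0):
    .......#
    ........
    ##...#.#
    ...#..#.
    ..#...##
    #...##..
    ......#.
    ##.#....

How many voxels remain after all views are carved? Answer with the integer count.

before carving: 512 voxels (8×8×8)
after view 1 [x-axis, 50 of 64 cells solid] → remaining = 400
after view 2 [z-axis, 17 of 64 cells solid] → remaining = 107

107 voxels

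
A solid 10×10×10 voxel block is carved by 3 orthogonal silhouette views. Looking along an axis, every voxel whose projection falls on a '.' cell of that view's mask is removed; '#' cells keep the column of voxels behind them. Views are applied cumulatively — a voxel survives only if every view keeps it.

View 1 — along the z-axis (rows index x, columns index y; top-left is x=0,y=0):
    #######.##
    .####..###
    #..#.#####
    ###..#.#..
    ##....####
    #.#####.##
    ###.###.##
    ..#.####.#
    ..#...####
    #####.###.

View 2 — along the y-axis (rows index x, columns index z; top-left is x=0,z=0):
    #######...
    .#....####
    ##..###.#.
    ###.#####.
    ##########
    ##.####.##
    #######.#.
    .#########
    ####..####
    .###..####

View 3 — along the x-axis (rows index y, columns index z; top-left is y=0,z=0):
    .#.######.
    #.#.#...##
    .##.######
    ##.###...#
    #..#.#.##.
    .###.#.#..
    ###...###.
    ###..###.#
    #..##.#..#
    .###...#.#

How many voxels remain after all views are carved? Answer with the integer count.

voxel count = 307

initial block: 10^3 = 1000
  1. axis=2 (XY plane), |mask|=69  ⇒  voxels=690
  2. axis=1 (XZ plane), |mask|=76  ⇒  voxels=518
  3. axis=0 (YZ plane), |mask|=59  ⇒  voxels=307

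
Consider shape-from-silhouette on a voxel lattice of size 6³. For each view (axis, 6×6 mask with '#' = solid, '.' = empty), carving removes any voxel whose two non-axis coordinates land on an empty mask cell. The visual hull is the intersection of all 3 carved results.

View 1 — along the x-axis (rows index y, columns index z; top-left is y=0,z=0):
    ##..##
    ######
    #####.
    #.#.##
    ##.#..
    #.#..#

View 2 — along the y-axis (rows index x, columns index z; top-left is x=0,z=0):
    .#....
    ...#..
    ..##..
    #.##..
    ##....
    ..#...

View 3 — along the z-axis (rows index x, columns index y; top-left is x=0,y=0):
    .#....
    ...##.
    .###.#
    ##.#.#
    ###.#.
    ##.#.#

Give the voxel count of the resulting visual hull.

27 voxels

before carving: 216 voxels (6×6×6)
after view 1 [x-axis, 25 of 36 cells solid] → remaining = 150
after view 2 [y-axis, 10 of 36 cells solid] → remaining = 41
after view 3 [z-axis, 19 of 36 cells solid] → remaining = 27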